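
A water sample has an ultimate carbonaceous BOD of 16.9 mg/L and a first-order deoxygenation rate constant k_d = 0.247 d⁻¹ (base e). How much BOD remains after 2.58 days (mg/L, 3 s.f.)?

L ≈ 8.94 mg/L

L_t = L₀ e^(−k_d t) = 16.9 × e^(−0.247×2.58) = 16.9 × 0.5287 = 8.936 mg/L.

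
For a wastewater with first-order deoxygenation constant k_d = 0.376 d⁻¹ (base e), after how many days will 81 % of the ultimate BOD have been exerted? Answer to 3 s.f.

y/L₀ = 1 − e^(−k_d t) = 0.81 ⇒ e^(−k_d t) = 0.190
t = −ln(0.190) / 0.376 = 1.661 / 0.376 = 4.417 d.

t ≈ 4.42 d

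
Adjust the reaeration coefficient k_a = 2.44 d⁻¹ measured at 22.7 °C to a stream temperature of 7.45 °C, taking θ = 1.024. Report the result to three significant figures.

k_a ≈ 1.70 d⁻¹

k_a(T₂) = k_a(T₁) · θ^(T₂−T₁) = 2.44 × 1.024^(7.45−22.7)
= 2.44 × 1.024^-15.2 = 2.44 × 0.6965 = 1.699 d⁻¹.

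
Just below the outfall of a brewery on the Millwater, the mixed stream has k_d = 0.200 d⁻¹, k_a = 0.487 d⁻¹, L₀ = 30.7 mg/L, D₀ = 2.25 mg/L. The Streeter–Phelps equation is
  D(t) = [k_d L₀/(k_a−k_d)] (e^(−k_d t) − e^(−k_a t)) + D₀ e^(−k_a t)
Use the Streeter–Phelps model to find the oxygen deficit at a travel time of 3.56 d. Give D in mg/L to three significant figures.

k_d L₀/(k_a−k_d) = 0.200×30.7/(0.487−0.200) = 6.140/0.2870 = 21.39 mg/L.
e^(−k_d t) = e^(−0.200×3.560) = 0.4907; e^(−k_a t) = e^(−0.487×3.560) = 0.1766.
D = 21.39 × (0.4907 − 0.1766) + 2.25 × 0.1766 = 6.718 + 0.3974 = 7.116 mg/L.

D ≈ 7.12 mg/L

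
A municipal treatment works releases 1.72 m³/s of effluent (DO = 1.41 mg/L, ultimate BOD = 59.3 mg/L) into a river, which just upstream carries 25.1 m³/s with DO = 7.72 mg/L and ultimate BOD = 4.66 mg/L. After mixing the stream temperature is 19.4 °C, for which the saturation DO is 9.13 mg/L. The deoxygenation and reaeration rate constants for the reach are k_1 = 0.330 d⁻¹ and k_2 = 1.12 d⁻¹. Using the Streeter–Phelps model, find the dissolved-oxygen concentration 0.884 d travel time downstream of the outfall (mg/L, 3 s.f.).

DO ≈ 7.18 mg/L

Mixed DO = (25.1×7.72 + 1.72×1.41)/(25.1+1.72) = 196.2/26.82 = 7.315 mg/L.
Mixed L₀ = (25.1×4.66 + 1.72×59.3)/(26.82) = 219.0/26.82 = 8.164 mg/L.
Initial deficit D₀ = C_s − DO₀ = 9.13 − 7.315 = 1.815 mg/L.
D(0.884) = [0.330×8.164/(1.12−0.330)](e^(−0.330×0.884) − e^(−1.12×0.884)) + 1.815 e^(−1.12×0.884)
= 3.410 × (0.7470 − 0.3715) + 1.815 × 0.3715 = 1.955 mg/L.
DO = 9.13 − 1.955 = 7.175 mg/L.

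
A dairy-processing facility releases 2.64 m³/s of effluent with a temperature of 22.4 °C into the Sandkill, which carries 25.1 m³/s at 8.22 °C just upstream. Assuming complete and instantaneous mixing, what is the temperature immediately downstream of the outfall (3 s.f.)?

Flow-weighted mixing: C = (Q_r C_r + Q_w C_w)/(Q_r + Q_w)
= (25.1×8.22 + 2.64×22.4)/(25.1 + 2.64) = 265.5/27.74 = 9.570 °C.

9.57 °C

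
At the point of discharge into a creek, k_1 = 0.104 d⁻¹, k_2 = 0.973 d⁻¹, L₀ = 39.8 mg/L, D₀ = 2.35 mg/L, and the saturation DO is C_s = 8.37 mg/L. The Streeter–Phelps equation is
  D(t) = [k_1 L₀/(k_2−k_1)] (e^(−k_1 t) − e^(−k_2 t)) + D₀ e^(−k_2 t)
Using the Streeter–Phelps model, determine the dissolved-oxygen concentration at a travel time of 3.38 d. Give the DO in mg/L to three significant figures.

DO ≈ 5.11 mg/L

k_1 L₀/(k_2−k_1) = 0.104×39.8/(0.973−0.104) = 4.139/0.8690 = 4.763 mg/L.
e^(−k_1 t) = e^(−0.104×3.380) = 0.7036; e^(−k_2 t) = e^(−0.973×3.380) = 0.03730.
D = 4.763 × (0.7036 − 0.03730) + 2.35 × 0.03730 = 3.174 + 0.08766 = 3.261 mg/L.
DO = C_s − D = 8.37 − 3.261 = 5.109 mg/L.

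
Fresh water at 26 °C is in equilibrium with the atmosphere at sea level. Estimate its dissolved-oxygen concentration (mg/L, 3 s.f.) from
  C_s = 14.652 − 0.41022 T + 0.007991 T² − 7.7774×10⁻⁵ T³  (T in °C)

C_s = 14.652 − 0.41022×26 + 0.007991×26² − 7.7774×10⁻⁵×26³ = 8.021 mg/L.

C_s ≈ 8.02 mg/L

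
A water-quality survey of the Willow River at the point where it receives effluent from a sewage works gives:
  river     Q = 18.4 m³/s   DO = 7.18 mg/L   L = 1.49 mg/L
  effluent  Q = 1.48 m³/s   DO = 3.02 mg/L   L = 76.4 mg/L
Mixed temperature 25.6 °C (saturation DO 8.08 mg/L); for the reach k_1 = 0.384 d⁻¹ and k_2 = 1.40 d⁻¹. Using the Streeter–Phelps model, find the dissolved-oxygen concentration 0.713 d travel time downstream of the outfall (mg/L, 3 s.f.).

Mixed DO = (18.4×7.18 + 1.48×3.02)/(18.4+1.48) = 136.6/19.88 = 6.870 mg/L.
Mixed L₀ = (18.4×1.49 + 1.48×76.4)/(19.88) = 140.5/19.88 = 7.067 mg/L.
Initial deficit D₀ = C_s − DO₀ = 8.08 − 6.870 = 1.210 mg/L.
D(0.713) = [0.384×7.067/(1.40−0.384)](e^(−0.384×0.713) − e^(−1.40×0.713)) + 1.210 e^(−1.40×0.713)
= 2.671 × (0.7605 − 0.3685) + 1.210 × 0.3685 = 1.493 mg/L.
DO = 8.08 − 1.493 = 6.587 mg/L.

DO ≈ 6.59 mg/L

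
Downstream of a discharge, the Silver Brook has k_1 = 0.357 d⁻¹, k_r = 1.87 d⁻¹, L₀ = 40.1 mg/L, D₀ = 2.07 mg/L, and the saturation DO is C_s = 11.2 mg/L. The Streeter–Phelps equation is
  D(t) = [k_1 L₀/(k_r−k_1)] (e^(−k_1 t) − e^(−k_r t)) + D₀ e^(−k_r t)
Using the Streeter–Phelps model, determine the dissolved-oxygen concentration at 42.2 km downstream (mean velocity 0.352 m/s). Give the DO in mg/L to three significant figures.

DO ≈ 5.99 mg/L

Travel time t = x/v = 42.2 km / (0.352 m/s) = 42200 m / 0.352 m/s = 119900 s = 1.388 d.
k_1 L₀/(k_r−k_1) = 0.357×40.1/(1.87−0.357) = 14.32/1.513 = 9.462 mg/L.
e^(−k_1 t) = e^(−0.357×1.388) = 0.6093; e^(−k_r t) = e^(−1.87×1.388) = 0.07466.
D = 9.462 × (0.6093 − 0.07466) + 2.07 × 0.07466 = 5.059 + 0.1546 = 5.214 mg/L.
DO = C_s − D = 11.2 − 5.214 = 5.986 mg/L.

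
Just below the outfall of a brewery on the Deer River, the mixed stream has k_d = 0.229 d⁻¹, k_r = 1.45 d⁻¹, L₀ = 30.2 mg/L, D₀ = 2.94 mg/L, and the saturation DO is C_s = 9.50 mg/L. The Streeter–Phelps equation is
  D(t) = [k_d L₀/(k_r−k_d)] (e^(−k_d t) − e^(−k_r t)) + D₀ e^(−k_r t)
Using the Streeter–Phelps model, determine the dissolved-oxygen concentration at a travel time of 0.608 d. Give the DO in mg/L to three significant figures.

k_d L₀/(k_r−k_d) = 0.229×30.2/(1.45−0.229) = 6.916/1.221 = 5.664 mg/L.
e^(−k_d t) = e^(−0.229×0.6080) = 0.8700; e^(−k_r t) = e^(−1.45×0.6080) = 0.4141.
D = 5.664 × (0.8700 − 0.4141) + 2.94 × 0.4141 = 2.582 + 1.218 = 3.800 mg/L.
DO = C_s − D = 9.50 − 3.800 = 5.700 mg/L.

DO ≈ 5.70 mg/L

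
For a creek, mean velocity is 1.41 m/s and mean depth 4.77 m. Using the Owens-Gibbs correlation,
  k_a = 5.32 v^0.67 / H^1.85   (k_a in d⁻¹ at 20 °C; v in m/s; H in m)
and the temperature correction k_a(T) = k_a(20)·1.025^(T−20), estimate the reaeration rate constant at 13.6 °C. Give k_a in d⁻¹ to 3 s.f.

k_a(20) = 5.32 × 1.41^0.67 / 4.77^1.85 = 5.32 × 1.259 / 18.00 = 0.3721 d⁻¹.
k_a(13.6) = 0.3721 × 1.025^(13.6−20) = 0.3721 × 0.8538 = 0.3177 d⁻¹.

k_a ≈ 0.318 d⁻¹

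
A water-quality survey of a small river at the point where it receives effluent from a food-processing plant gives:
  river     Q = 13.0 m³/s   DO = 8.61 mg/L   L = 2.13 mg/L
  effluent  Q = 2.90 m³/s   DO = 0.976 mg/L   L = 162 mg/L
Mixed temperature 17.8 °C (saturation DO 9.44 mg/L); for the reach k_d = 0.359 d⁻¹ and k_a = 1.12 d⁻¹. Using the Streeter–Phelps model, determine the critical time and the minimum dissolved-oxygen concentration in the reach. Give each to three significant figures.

t_c ≈ 1.28 d; minimum DO ≈ 3.11 mg/L

Mixed DO = (13.0×8.61 + 2.90×0.976)/(13.0+2.90) = 114.8/15.90 = 7.218 mg/L.
Mixed L₀ = (13.0×2.13 + 2.90×162)/(15.90) = 497.5/15.90 = 31.29 mg/L.
Initial deficit D₀ = C_s − DO₀ = 9.44 − 7.218 = 2.222 mg/L.
t_c = (1/0.7610) ln[(1.12/0.359)(1 − 2.222×0.7610/(0.359×31.29))] = 1.314 × ln(2.650) = 1.281 d.
D_c = (0.359/1.12) × 31.29 × e^(−0.359×1.281) = 0.3205 × 31.29 × 0.6314 = 6.333 mg/L.
Minimum DO = 9.44 − 6.333 = 3.107 mg/L.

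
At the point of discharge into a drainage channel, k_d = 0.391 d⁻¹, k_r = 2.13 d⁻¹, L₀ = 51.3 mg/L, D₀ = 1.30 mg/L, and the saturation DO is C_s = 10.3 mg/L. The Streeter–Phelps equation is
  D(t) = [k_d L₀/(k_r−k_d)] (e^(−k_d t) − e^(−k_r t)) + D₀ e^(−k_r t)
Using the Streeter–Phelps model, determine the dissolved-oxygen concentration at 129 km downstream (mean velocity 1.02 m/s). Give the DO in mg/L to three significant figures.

DO ≈ 4.25 mg/L

Travel time t = x/v = 129 km / (1.02 m/s) = 129000 m / 1.02 m/s = 126500 s = 1.464 d.
k_d L₀/(k_r−k_d) = 0.391×51.3/(2.13−0.391) = 20.06/1.739 = 11.53 mg/L.
e^(−k_d t) = e^(−0.391×1.464) = 0.5642; e^(−k_r t) = e^(−2.13×1.464) = 0.04425.
D = 11.53 × (0.5642 − 0.04425) + 1.30 × 0.04425 = 5.997 + 0.05753 = 6.055 mg/L.
DO = C_s − D = 10.3 − 6.055 = 4.245 mg/L.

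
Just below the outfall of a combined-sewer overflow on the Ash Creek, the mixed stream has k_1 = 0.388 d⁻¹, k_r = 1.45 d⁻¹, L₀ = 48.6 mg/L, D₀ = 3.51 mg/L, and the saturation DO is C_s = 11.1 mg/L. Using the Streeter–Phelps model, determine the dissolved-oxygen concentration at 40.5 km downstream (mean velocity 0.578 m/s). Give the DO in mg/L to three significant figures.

DO ≈ 2.53 mg/L

Travel time t = x/v = 40.5 km / (0.578 m/s) = 40500 m / 0.578 m/s = 70070 s = 0.8110 d.
k_1 L₀/(k_r−k_1) = 0.388×48.6/(1.45−0.388) = 18.86/1.062 = 17.76 mg/L.
e^(−k_1 t) = e^(−0.388×0.8110) = 0.7300; e^(−k_r t) = e^(−1.45×0.8110) = 0.3085.
D = 17.76 × (0.7300 − 0.3085) + 3.51 × 0.3085 = 7.484 + 1.083 = 8.567 mg/L.
DO = C_s − D = 11.1 − 8.567 = 2.533 mg/L.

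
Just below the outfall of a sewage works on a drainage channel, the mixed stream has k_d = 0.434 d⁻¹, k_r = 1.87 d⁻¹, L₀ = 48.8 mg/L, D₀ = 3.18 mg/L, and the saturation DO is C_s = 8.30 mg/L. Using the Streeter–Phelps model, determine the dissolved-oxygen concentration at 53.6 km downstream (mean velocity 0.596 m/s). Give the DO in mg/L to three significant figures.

Travel time t = x/v = 53.6 km / (0.596 m/s) = 53600 m / 0.596 m/s = 89930 s = 1.041 d.
k_d L₀/(k_r−k_d) = 0.434×48.8/(1.87−0.434) = 21.18/1.436 = 14.75 mg/L.
e^(−k_d t) = e^(−0.434×1.041) = 0.6365; e^(−k_r t) = e^(−1.87×1.041) = 0.1428.
D = 14.75 × (0.6365 − 0.1428) + 3.18 × 0.1428 = 7.282 + 0.4540 = 7.736 mg/L.
DO = C_s − D = 8.30 − 7.736 = 0.5640 mg/L.

DO ≈ 0.564 mg/L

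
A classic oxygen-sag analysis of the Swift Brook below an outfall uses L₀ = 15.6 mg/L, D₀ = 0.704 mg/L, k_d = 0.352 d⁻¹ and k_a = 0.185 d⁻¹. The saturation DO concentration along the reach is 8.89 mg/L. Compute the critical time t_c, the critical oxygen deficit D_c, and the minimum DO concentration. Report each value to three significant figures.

t_c ≈ 3.73 d; D_c ≈ 8.00 mg/L; min DO ≈ 0.891 mg/L

At the critical point dD/dt = 0, so k_d L₀ e^(−k_d t) = k_a D. Substituting D(t) from the Streeter–Phelps equation and solving for t gives
t_c = ln[(k_a/k_d)(1 − D₀(k_a−k_d)/(k_d L₀))] / (k_a−k_d).
Here k_a−k_d = -0.1670 d⁻¹ and 1 − D₀(k_a−k_d)/(k_d L₀) = 1 − 0.704×-0.1670/(0.352×15.6) = 1.021, so
t_c = ln(0.5256 × 1.021) / -0.1670 = -0.6221 / -0.1670 = 3.725 d.
L(t_c) = L₀ e^(−k_d t_c) = 15.6 × 0.2695 = 4.204 mg/L, and at the critical point k_a D_c = k_d L, so D_c = (0.352/0.185) × 4.204 = 7.999 mg/L.
Minimum DO = C_s − D_c = 8.89 − 7.999 = 0.8910 mg/L.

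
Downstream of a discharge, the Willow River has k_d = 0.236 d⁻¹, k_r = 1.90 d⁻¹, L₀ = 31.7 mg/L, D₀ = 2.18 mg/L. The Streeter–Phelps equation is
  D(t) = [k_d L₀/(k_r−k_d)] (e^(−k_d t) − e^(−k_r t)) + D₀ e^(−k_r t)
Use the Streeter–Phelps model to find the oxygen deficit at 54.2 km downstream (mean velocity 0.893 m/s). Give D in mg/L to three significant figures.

Travel time t = x/v = 54.2 km / (0.893 m/s) = 54200 m / 0.893 m/s = 60690 s = 0.7025 d.
k_d L₀/(k_r−k_d) = 0.236×31.7/(1.90−0.236) = 7.481/1.664 = 4.496 mg/L.
e^(−k_d t) = e^(−0.236×0.7025) = 0.8472; e^(−k_r t) = e^(−1.90×0.7025) = 0.2632.
D = 4.496 × (0.8472 − 0.2632) + 2.18 × 0.2632 = 2.626 + 0.5738 = 3.199 mg/L.

D ≈ 3.20 mg/L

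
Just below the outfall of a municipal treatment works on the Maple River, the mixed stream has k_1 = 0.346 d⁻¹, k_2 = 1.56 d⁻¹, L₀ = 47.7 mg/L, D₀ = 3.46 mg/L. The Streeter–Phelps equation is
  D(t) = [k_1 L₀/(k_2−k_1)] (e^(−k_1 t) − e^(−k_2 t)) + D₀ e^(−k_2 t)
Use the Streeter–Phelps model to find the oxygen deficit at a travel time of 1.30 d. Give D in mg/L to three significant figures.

D ≈ 7.34 mg/L

k_1 L₀/(k_2−k_1) = 0.346×47.7/(1.56−0.346) = 16.50/1.214 = 13.59 mg/L.
e^(−k_1 t) = e^(−0.346×1.300) = 0.6378; e^(−k_2 t) = e^(−1.56×1.300) = 0.1316.
D = 13.59 × (0.6378 − 0.1316) + 3.46 × 0.1316 = 6.881 + 0.4553 = 7.336 mg/L.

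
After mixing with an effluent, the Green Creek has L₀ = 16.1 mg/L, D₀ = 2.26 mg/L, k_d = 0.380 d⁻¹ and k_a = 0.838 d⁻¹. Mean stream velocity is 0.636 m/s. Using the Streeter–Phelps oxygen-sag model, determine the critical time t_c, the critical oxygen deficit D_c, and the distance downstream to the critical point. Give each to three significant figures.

t_c ≈ 1.32 d; D_c ≈ 4.42 mg/L; x_c ≈ 72.6 km

With k_a/k_d = 2.205 and 1 − D₀(k_a−k_d)/(k_d L₀) = 0.8308,
t_c = ln(2.205 × 0.8308) / (0.838 − 0.380) = ln(1.832) / 0.4580 = 0.6055/0.4580 = 1.322 d.
D_c = (k_d/k_a) L₀ e^(−k_d t_c) = (0.380/0.838) × 16.1 × e^(−0.380×1.322) = 0.4535 × 16.1 × 0.6051 = 4.418 mg/L.
x_c = v t_c = 0.636 m/s × 1.322 d × 86400 s/d = 72650 m ≈ 72.6 km.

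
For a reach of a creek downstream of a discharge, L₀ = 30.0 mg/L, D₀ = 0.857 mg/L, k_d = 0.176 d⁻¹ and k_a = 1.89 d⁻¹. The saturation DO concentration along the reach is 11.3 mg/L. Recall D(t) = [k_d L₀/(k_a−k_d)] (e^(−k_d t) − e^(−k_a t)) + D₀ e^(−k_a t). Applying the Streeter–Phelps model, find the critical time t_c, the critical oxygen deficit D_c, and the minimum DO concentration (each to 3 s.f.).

t_c ≈ 1.19 d; D_c ≈ 2.26 mg/L; min DO ≈ 9.04 mg/L

At the critical point dD/dt = 0, so k_d L₀ e^(−k_d t) = k_a D. Substituting D(t) from the Streeter–Phelps equation and solving for t gives
t_c = ln[(k_a/k_d)(1 − D₀(k_a−k_d)/(k_d L₀))] / (k_a−k_d).
Here k_a−k_d = 1.714 d⁻¹ and 1 − D₀(k_a−k_d)/(k_d L₀) = 1 − 0.857×1.714/(0.176×30.0) = 0.7218, so
t_c = ln(10.74 × 0.7218) / 1.714 = 2.048 / 1.714 = 1.195 d.
L(t_c) = L₀ e^(−k_d t_c) = 30.0 × 0.8104 = 24.31 mg/L, and at the critical point k_a D_c = k_d L, so D_c = (0.176/1.89) × 24.31 = 2.264 mg/L.
Minimum DO = C_s − D_c = 11.3 − 2.264 = 9.036 mg/L.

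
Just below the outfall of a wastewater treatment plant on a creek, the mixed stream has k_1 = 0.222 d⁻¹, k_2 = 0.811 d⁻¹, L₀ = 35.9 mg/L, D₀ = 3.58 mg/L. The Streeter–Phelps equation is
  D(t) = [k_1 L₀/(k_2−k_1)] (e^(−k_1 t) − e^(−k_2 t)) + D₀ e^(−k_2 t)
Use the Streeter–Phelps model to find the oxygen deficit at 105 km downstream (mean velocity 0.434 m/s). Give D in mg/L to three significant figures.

Travel time t = x/v = 105 km / (0.434 m/s) = 105000 m / 0.434 m/s = 241900 s = 2.800 d.
k_1 L₀/(k_2−k_1) = 0.222×35.9/(0.811−0.222) = 7.970/0.5890 = 13.53 mg/L.
e^(−k_1 t) = e^(−0.222×2.800) = 0.5371; e^(−k_2 t) = e^(−0.811×2.800) = 0.1032.
D = 13.53 × (0.5371 − 0.1032) + 3.58 × 0.1032 = 5.870 + 0.3695 = 6.240 mg/L.

D ≈ 6.24 mg/L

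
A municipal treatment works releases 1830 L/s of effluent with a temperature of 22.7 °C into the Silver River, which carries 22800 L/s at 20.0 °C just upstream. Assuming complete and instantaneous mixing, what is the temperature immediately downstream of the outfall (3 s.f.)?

Flow-weighted mixing: C = (Q_r C_r + Q_w C_w)/(Q_r + Q_w)
= (22800×20.0 + 1830×22.7)/(22800 + 1830) = 497500/24630 = 20.20 °C.

20.2 °C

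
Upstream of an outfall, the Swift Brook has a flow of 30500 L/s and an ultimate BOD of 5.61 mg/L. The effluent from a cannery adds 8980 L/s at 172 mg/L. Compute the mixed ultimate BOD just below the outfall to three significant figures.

Flow-weighted mixing: C = (Q_r C_r + Q_w C_w)/(Q_r + Q_w)
= (30500×5.61 + 8980×172)/(30500 + 8980) = 1.716×10^6/39480 = 43.46 mg/L.

43.5 mg/L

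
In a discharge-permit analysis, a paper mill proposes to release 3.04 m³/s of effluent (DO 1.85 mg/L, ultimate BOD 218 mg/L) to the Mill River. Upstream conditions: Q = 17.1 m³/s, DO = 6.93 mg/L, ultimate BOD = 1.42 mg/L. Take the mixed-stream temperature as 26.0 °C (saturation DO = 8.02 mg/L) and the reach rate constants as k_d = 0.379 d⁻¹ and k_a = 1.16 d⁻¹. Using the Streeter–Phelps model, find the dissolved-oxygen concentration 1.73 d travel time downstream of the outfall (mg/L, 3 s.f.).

DO ≈ 1.40 mg/L

Mixed DO = (17.1×6.93 + 3.04×1.85)/(17.1+3.04) = 124.1/20.14 = 6.163 mg/L.
Mixed L₀ = (17.1×1.42 + 3.04×218)/(20.14) = 687.0/20.14 = 34.11 mg/L.
Initial deficit D₀ = C_s − DO₀ = 8.02 − 6.163 = 1.857 mg/L.
D(1.73) = [0.379×34.11/(1.16−0.379)](e^(−0.379×1.73) − e^(−1.16×1.73)) + 1.857 e^(−1.16×1.73)
= 16.55 × (0.5191 − 0.1344) + 1.857 × 0.1344 = 6.617 mg/L.
DO = 8.02 − 6.617 = 1.403 mg/L.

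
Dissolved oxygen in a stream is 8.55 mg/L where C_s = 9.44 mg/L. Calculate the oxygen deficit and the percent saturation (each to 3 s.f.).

D ≈ 0.890 mg/L; 90.6 % saturation

D = C_s − C = 9.44 − 8.55 = 0.890 mg/L.
% saturation = 8.55/9.44 × 100 = 90.6 %.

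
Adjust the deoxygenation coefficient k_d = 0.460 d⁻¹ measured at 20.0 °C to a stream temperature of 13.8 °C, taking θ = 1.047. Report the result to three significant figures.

k_d(T₂) = k_d(T₁) · θ^(T₂−T₁) = 0.460 × 1.047^(13.8−20.0)
= 0.460 × 1.047^-6.20 = 0.460 × 0.7522 = 0.3460 d⁻¹.

k_d ≈ 0.346 d⁻¹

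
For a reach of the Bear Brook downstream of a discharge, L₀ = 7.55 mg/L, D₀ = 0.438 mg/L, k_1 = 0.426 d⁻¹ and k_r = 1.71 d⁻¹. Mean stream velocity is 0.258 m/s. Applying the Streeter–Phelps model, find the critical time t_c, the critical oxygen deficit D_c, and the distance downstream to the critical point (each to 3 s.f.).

t_c = [1/(k_r−k_1)] ln[(k_r/k_1)(1 − D₀(k_r−k_1)/(k_1 L₀))]
= [1/(1.71−0.426)] ln[(1.71/0.426)(1 − 0.438×1.284/(0.426×7.55))]
= (1/1.284) ln[4.014 × 0.8251] = 0.7788 × ln(3.312) = 0.7788 × 1.198 = 0.9327 d.
L(t_c) = L₀ e^(−k_1 t_c) = 7.55 × 0.6721 = 5.074 mg/L, and at the critical point k_r D_c = k_1 L, so D_c = (0.426/1.71) × 5.074 = 1.264 mg/L.
x_c = v t_c = 0.258 m/s × 0.9327 d × 86400 s/d = 20790 m ≈ 20.8 km.

t_c ≈ 0.933 d; D_c ≈ 1.26 mg/L; x_c ≈ 20.8 km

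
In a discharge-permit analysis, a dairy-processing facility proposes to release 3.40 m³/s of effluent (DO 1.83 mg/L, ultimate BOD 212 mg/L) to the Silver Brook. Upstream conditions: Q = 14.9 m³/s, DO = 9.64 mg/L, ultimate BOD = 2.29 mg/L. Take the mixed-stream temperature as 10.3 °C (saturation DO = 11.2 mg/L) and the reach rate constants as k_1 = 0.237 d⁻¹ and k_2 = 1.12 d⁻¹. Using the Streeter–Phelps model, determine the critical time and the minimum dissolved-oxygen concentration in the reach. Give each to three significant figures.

t_c ≈ 1.40 d; minimum DO ≈ 4.93 mg/L

Mixed DO = (14.9×9.64 + 3.40×1.83)/(14.9+3.40) = 149.9/18.30 = 8.189 mg/L.
Mixed L₀ = (14.9×2.29 + 3.40×212)/(18.30) = 754.9/18.30 = 41.25 mg/L.
Initial deficit D₀ = C_s − DO₀ = 11.2 − 8.189 = 3.011 mg/L.
t_c = (1/0.8830) ln[(1.12/0.237)(1 − 3.011×0.8830/(0.237×41.25))] = 1.133 × ln(3.441) = 1.399 d.
D_c = (0.237/1.12) × 41.25 × e^(−0.237×1.399) = 0.2116 × 41.25 × 0.7177 = 6.265 mg/L.
Minimum DO = 11.2 − 6.265 = 4.935 mg/L.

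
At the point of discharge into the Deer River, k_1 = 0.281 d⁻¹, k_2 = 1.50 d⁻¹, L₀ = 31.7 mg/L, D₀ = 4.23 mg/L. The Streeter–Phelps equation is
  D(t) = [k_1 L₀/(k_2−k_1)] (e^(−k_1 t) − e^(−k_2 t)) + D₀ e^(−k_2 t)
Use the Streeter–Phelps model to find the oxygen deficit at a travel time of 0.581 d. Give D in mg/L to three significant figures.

D ≈ 4.92 mg/L

k_1 L₀/(k_2−k_1) = 0.281×31.7/(1.50−0.281) = 8.908/1.219 = 7.307 mg/L.
e^(−k_1 t) = e^(−0.281×0.5810) = 0.8494; e^(−k_2 t) = e^(−1.50×0.5810) = 0.4183.
D = 7.307 × (0.8494 − 0.4183) + 4.23 × 0.4183 = 3.150 + 1.770 = 4.919 mg/L.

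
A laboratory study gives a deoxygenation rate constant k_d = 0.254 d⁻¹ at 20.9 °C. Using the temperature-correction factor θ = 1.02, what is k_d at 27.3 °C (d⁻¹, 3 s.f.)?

k_d ≈ 0.288 d⁻¹

k_d(T₂) = k_d(T₁) · θ^(T₂−T₁) = 0.254 × 1.02^(27.3−20.9)
= 0.254 × 1.02^6.40 = 0.254 × 1.135 = 0.2883 d⁻¹.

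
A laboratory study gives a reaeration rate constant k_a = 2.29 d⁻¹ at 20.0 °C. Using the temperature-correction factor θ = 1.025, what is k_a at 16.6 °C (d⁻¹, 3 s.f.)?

k_a ≈ 2.11 d⁻¹

k_a(T₂) = k_a(T₁) · θ^(T₂−T₁) = 2.29 × 1.025^(16.6−20.0)
= 2.29 × 1.025^-3.40 = 2.29 × 0.9195 = 2.106 d⁻¹.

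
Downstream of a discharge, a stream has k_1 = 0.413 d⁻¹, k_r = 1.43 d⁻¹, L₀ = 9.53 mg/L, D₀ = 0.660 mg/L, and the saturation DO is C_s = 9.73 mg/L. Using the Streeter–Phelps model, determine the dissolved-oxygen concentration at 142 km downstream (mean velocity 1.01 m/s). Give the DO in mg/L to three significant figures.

Travel time t = x/v = 142 km / (1.01 m/s) = 142000 m / 1.01 m/s = 140600 s = 1.627 d.
k_1 L₀/(k_r−k_1) = 0.413×9.53/(1.43−0.413) = 3.936/1.017 = 3.870 mg/L.
e^(−k_1 t) = e^(−0.413×1.627) = 0.5107; e^(−k_r t) = e^(−1.43×1.627) = 0.09759.
D = 3.870 × (0.5107 − 0.09759) + 0.660 × 0.09759 = 1.599 + 0.06441 = 1.663 mg/L.
DO = C_s − D = 9.73 − 1.663 = 8.067 mg/L.

DO ≈ 8.07 mg/L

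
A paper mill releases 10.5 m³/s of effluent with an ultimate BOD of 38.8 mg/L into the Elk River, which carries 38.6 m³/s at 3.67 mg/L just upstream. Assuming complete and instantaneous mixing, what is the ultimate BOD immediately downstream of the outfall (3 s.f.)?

11.2 mg/L

Flow-weighted mixing: C = (Q_r C_r + Q_w C_w)/(Q_r + Q_w)
= (38.6×3.67 + 10.5×38.8)/(38.6 + 10.5) = 549.1/49.10 = 11.18 mg/L.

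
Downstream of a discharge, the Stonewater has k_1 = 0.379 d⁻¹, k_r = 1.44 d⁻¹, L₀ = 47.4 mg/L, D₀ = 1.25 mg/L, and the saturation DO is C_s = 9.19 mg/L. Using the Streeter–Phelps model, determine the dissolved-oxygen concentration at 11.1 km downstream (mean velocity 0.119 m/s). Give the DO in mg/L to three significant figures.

Travel time t = x/v = 11.1 km / (0.119 m/s) = 11100 m / 0.119 m/s = 93280 s = 1.080 d.
k_1 L₀/(k_r−k_1) = 0.379×47.4/(1.44−0.379) = 17.96/1.061 = 16.93 mg/L.
e^(−k_1 t) = e^(−0.379×1.080) = 0.6642; e^(−k_r t) = e^(−1.44×1.080) = 0.2113.
D = 16.93 × (0.6642 − 0.2113) + 1.25 × 0.2113 = 7.669 + 0.2641 = 7.933 mg/L.
DO = C_s − D = 9.19 − 7.933 = 1.257 mg/L.

DO ≈ 1.26 mg/L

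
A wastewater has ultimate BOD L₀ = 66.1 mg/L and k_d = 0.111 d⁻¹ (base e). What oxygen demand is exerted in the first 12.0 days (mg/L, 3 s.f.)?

y_t = L₀(1 − e^(−k_d t)) = 66.1 × (1 − e^(−0.111×12.0))
= 66.1 × (1 − 0.2639) = 66.1 × 0.7361 = 48.65 mg/L.

y ≈ 48.7 mg/L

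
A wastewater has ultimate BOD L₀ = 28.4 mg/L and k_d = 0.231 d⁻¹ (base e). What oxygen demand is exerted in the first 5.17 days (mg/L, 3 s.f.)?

y_t = L₀(1 − e^(−k_d t)) = 28.4 × (1 − e^(−0.231×5.17))
= 28.4 × (1 − 0.3029) = 28.4 × 0.6971 = 19.80 mg/L.

y ≈ 19.8 mg/L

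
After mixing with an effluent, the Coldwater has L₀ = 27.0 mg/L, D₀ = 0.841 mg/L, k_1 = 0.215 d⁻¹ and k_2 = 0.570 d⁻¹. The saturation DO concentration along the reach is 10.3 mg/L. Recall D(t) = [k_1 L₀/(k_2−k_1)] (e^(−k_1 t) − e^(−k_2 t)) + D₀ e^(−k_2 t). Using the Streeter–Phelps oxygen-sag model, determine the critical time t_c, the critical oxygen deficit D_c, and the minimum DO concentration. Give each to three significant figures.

With k_2/k_1 = 2.651 and 1 − D₀(k_2−k_1)/(k_1 L₀) = 0.9486,
t_c = ln(2.651 × 0.9486) / (0.570 − 0.215) = ln(2.515) / 0.3550 = 0.9222/0.3550 = 2.598 d.
D_c = (k_1/k_2) L₀ e^(−k_1 t_c) = (0.215/0.570) × 27.0 × e^(−0.215×2.598) = 0.3772 × 27.0 × 0.5721 = 5.826 mg/L.
Minimum DO = C_s − D_c = 10.3 − 5.826 = 4.474 mg/L.

t_c ≈ 2.60 d; D_c ≈ 5.83 mg/L; min DO ≈ 4.47 mg/L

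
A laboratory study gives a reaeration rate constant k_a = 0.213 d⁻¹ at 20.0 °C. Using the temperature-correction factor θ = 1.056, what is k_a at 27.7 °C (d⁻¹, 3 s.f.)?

k_a ≈ 0.324 d⁻¹

k_a(T₂) = k_a(T₁) · θ^(T₂−T₁) = 0.213 × 1.056^(27.7−20.0)
= 0.213 × 1.056^7.70 = 0.213 × 1.521 = 0.3240 d⁻¹.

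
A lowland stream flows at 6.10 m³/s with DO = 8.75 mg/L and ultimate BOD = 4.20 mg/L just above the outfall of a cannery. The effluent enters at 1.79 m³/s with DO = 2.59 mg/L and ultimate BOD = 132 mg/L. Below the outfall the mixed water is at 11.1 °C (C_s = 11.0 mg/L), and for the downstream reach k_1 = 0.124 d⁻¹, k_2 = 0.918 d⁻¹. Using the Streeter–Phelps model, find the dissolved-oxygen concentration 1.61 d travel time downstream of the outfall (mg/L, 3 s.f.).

Mixed DO = (6.10×8.75 + 1.79×2.59)/(6.10+1.79) = 58.01/7.890 = 7.352 mg/L.
Mixed L₀ = (6.10×4.20 + 1.79×132)/(7.890) = 261.9/7.890 = 33.19 mg/L.
Initial deficit D₀ = C_s − DO₀ = 11.0 − 7.352 = 3.648 mg/L.
D(1.61) = [0.124×33.19/(0.918−0.124)](e^(−0.124×1.61) − e^(−0.918×1.61)) + 3.648 e^(−0.918×1.61)
= 5.184 × (0.8190 − 0.2281) + 3.648 × 0.2281 = 3.895 mg/L.
DO = 11.0 − 3.895 = 7.105 mg/L.

DO ≈ 7.10 mg/L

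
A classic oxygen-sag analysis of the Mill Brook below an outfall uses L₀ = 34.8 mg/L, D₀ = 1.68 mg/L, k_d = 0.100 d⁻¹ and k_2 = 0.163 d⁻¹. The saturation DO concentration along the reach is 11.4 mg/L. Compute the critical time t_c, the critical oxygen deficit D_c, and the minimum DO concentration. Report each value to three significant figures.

t_c ≈ 7.26 d; D_c ≈ 10.3 mg/L; min DO ≈ 1.08 mg/L

At the critical point dD/dt = 0, so k_d L₀ e^(−k_d t) = k_2 D. Substituting D(t) from the Streeter–Phelps equation and solving for t gives
t_c = ln[(k_2/k_d)(1 − D₀(k_2−k_d)/(k_d L₀))] / (k_2−k_d).
Here k_2−k_d = 0.06300 d⁻¹ and 1 − D₀(k_2−k_d)/(k_d L₀) = 1 − 1.68×0.06300/(0.100×34.8) = 0.9696, so
t_c = ln(1.630 × 0.9696) / 0.06300 = 0.4577 / 0.06300 = 7.265 d.
D_c = (k_d/k_2) L₀ e^(−k_d t_c) = (0.100/0.163) × 34.8 × e^(−0.100×7.265) = 0.6135 × 34.8 × 0.4836 = 10.32 mg/L.
Minimum DO = C_s − D_c = 11.4 − 10.32 = 1.075 mg/L.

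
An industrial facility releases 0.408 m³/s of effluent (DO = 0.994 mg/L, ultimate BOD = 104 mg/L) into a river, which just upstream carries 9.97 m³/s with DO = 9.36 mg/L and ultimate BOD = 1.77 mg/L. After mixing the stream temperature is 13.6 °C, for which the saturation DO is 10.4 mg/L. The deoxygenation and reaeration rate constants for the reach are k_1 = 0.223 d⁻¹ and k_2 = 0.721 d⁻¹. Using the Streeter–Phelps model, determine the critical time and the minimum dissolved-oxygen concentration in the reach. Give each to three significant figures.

Mixed DO = (9.97×9.36 + 0.408×0.994)/(9.97+0.408) = 93.72/10.38 = 9.031 mg/L.
Mixed L₀ = (9.97×1.77 + 0.408×104)/(10.38) = 60.08/10.38 = 5.789 mg/L.
Initial deficit D₀ = C_s − DO₀ = 10.4 − 9.031 = 1.369 mg/L.
t_c = (1/0.4980) ln[(0.721/0.223)(1 − 1.369×0.4980/(0.223×5.789))] = 2.008 × ln(1.526) = 0.8485 d.
D_c = (0.223/0.721) × 5.789 × e^(−0.223×0.8485) = 0.3093 × 5.789 × 0.8276 = 1.482 mg/L.
Minimum DO = 10.4 − 1.482 = 8.918 mg/L.

t_c ≈ 0.848 d; minimum DO ≈ 8.92 mg/L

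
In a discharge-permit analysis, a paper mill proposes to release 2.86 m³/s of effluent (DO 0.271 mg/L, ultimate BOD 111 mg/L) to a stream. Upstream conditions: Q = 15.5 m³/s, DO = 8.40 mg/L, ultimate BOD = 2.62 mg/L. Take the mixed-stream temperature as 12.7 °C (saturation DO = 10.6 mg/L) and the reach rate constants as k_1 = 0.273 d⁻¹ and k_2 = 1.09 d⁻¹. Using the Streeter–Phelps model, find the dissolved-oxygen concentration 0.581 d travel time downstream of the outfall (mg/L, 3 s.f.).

Mixed DO = (15.5×8.40 + 2.86×0.271)/(15.5+2.86) = 131.0/18.36 = 7.134 mg/L.
Mixed L₀ = (15.5×2.62 + 2.86×111)/(18.36) = 358.1/18.36 = 19.50 mg/L.
Initial deficit D₀ = C_s − DO₀ = 10.6 − 7.134 = 3.466 mg/L.
D(0.581) = [0.273×19.50/(1.09−0.273)](e^(−0.273×0.581) − e^(−1.09×0.581)) + 3.466 e^(−1.09×0.581)
= 6.517 × (0.8533 − 0.5308) + 3.466 × 0.5308 = 3.942 mg/L.
DO = 10.6 − 3.942 = 6.658 mg/L.

DO ≈ 6.66 mg/L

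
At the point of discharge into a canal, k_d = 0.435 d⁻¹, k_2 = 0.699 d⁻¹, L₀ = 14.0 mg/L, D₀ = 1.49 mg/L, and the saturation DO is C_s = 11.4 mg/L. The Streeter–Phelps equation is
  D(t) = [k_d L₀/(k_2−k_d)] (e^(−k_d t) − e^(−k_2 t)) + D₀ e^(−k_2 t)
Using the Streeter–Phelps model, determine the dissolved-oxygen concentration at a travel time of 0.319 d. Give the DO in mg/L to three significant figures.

k_d L₀/(k_2−k_d) = 0.435×14.0/(0.699−0.435) = 6.090/0.2640 = 23.07 mg/L.
e^(−k_d t) = e^(−0.435×0.3190) = 0.8704; e^(−k_2 t) = e^(−0.699×0.3190) = 0.8001.
D = 23.07 × (0.8704 − 0.8001) + 1.49 × 0.8001 = 1.622 + 1.192 = 2.814 mg/L.
DO = C_s − D = 11.4 − 2.814 = 8.586 mg/L.

DO ≈ 8.59 mg/L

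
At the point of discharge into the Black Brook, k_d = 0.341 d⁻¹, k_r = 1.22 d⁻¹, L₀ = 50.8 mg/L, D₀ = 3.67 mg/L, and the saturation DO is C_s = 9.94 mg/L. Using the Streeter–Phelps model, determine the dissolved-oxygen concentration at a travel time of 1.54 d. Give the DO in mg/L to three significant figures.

k_d L₀/(k_r−k_d) = 0.341×50.8/(1.22−0.341) = 17.32/0.8790 = 19.71 mg/L.
e^(−k_d t) = e^(−0.341×1.540) = 0.5915; e^(−k_r t) = e^(−1.22×1.540) = 0.1528.
D = 19.71 × (0.5915 − 0.1528) + 3.67 × 0.1528 = 8.646 + 0.5607 = 9.206 mg/L.
DO = C_s − D = 9.94 − 9.206 = 0.7337 mg/L.

DO ≈ 0.734 mg/L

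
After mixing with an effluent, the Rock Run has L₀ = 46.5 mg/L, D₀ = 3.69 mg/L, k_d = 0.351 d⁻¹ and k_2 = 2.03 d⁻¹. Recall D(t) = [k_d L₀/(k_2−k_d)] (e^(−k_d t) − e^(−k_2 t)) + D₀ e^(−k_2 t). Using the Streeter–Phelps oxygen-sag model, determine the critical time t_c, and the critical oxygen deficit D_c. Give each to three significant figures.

t_c ≈ 0.761 d; D_c ≈ 6.16 mg/L

With k_2/k_d = 5.783 and 1 − D₀(k_2−k_d)/(k_d L₀) = 0.6204,
t_c = ln(5.783 × 0.6204) / (2.03 − 0.351) = ln(3.588) / 1.679 = 1.278/1.679 = 0.7609 d.
D_c = (k_d/k_2) L₀ e^(−k_d t_c) = (0.351/2.03) × 46.5 × e^(−0.351×0.7609) = 0.1729 × 46.5 × 0.7656 = 6.156 mg/L.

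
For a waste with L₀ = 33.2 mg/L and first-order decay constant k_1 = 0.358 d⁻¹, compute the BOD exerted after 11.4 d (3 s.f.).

y ≈ 32.6 mg/L

y_t = L₀(1 − e^(−k_1 t)) = 33.2 × (1 − e^(−0.358×11.4))
= 33.2 × (1 − 0.01689) = 33.2 × 0.9831 = 32.64 mg/L.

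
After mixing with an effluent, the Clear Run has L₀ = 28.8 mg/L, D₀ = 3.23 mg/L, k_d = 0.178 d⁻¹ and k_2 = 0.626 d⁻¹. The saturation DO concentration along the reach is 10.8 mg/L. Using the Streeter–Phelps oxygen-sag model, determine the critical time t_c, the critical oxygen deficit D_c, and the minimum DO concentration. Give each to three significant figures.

t_c ≈ 2.07 d; D_c ≈ 5.67 mg/L; min DO ≈ 5.13 mg/L

t_c = [1/(k_2−k_d)] ln[(k_2/k_d)(1 − D₀(k_2−k_d)/(k_d L₀))]
= [1/(0.626−0.178)] ln[(0.626/0.178)(1 − 3.23×0.4480/(0.178×28.8))]
= (1/0.4480) ln[3.517 × 0.7177] = 2.232 × ln(2.524) = 2.232 × 0.9259 = 2.067 d.
L(t_c) = L₀ e^(−k_d t_c) = 28.8 × 0.6922 = 19.94 mg/L, and at the critical point k_2 D_c = k_d L, so D_c = (0.178/0.626) × 19.94 = 5.669 mg/L.
Minimum DO = C_s − D_c = 10.8 − 5.669 = 5.131 mg/L.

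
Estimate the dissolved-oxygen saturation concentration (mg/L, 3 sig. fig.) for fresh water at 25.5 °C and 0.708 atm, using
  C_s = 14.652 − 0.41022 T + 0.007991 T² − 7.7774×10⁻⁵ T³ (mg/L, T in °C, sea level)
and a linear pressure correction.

C_s ≈ 5.73 mg/L

At sea level: C_s = 14.652 − 0.41022×25.5 + 0.007991×25.5² − 7.7774×10⁻⁵×25.5³ = 8.098 mg/L.
Pressure correction: C_s' = 8.098 × 0.708 = 5.733 mg/L.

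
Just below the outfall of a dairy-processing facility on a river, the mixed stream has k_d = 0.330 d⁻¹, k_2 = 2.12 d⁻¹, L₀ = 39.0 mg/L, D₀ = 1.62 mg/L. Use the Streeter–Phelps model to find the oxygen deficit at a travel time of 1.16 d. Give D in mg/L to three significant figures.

D ≈ 4.43 mg/L

k_d L₀/(k_2−k_d) = 0.330×39.0/(2.12−0.330) = 12.87/1.790 = 7.190 mg/L.
e^(−k_d t) = e^(−0.330×1.160) = 0.6819; e^(−k_2 t) = e^(−2.12×1.160) = 0.08550.
D = 7.190 × (0.6819 − 0.08550) + 1.62 × 0.08550 = 4.288 + 0.1385 = 4.427 mg/L.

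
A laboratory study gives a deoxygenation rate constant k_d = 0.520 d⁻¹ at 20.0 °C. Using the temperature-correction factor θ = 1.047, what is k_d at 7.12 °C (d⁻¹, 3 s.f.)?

k_d ≈ 0.288 d⁻¹

k_d(T₂) = k_d(T₁) · θ^(T₂−T₁) = 0.520 × 1.047^(7.12−20.0)
= 0.520 × 1.047^-12.9 = 0.520 × 0.5535 = 0.2878 d⁻¹.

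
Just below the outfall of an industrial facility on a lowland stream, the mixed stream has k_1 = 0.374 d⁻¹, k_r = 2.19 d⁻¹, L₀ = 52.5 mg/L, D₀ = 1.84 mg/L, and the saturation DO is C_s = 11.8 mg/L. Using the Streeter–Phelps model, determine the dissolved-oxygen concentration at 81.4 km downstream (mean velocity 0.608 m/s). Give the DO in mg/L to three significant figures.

Travel time t = x/v = 81.4 km / (0.608 m/s) = 81400 m / 0.608 m/s = 133900 s = 1.550 d.
k_1 L₀/(k_r−k_1) = 0.374×52.5/(2.19−0.374) = 19.64/1.816 = 10.81 mg/L.
e^(−k_1 t) = e^(−0.374×1.550) = 0.5602; e^(−k_r t) = e^(−2.19×1.550) = 0.03359.
D = 10.81 × (0.5602 − 0.03359) + 1.84 × 0.03359 = 5.693 + 0.06181 = 5.755 mg/L.
DO = C_s − D = 11.8 − 5.755 = 6.045 mg/L.

DO ≈ 6.04 mg/L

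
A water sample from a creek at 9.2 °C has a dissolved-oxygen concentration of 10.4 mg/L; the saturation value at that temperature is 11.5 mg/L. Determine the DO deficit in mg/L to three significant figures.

D = C_s − C = 11.5 − 10.4 = 1.10 mg/L.

D ≈ 1.10 mg/L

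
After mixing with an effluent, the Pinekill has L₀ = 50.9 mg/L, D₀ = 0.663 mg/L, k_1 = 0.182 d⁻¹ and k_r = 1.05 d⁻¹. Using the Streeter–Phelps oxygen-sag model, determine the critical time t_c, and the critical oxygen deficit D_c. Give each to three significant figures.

With k_r/k_1 = 5.769 and 1 − D₀(k_r−k_1)/(k_1 L₀) = 0.9379,
t_c = ln(5.769 × 0.9379) / (1.05 − 0.182) = ln(5.411) / 0.8680 = 1.688/0.8680 = 1.945 d.
L(t_c) = L₀ e^(−k_1 t_c) = 50.9 × 0.7019 = 35.72 mg/L, and at the critical point k_r D_c = k_1 L, so D_c = (0.182/1.05) × 35.72 = 6.192 mg/L.

t_c ≈ 1.95 d; D_c ≈ 6.19 mg/L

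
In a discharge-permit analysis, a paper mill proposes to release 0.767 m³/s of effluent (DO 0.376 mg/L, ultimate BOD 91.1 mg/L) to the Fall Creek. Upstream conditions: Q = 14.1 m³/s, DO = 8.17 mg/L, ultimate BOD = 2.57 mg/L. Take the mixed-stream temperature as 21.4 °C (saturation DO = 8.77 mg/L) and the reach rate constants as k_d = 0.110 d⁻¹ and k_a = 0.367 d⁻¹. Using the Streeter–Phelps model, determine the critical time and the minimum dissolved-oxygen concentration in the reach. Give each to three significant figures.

Mixed DO = (14.1×8.17 + 0.767×0.376)/(14.1+0.767) = 115.5/14.87 = 7.768 mg/L.
Mixed L₀ = (14.1×2.57 + 0.767×91.1)/(14.87) = 106.1/14.87 = 7.137 mg/L.
Initial deficit D₀ = C_s − DO₀ = 8.77 − 7.768 = 1.002 mg/L.
t_c = (1/0.2570) ln[(0.367/0.110)(1 − 1.002×0.2570/(0.110×7.137))] = 3.891 × ln(2.242) = 3.141 d.
D_c = (0.110/0.367) × 7.137 × e^(−0.110×3.141) = 0.2997 × 7.137 × 0.7078 = 1.514 mg/L.
Minimum DO = 8.77 − 1.514 = 7.256 mg/L.

t_c ≈ 3.14 d; minimum DO ≈ 7.26 mg/L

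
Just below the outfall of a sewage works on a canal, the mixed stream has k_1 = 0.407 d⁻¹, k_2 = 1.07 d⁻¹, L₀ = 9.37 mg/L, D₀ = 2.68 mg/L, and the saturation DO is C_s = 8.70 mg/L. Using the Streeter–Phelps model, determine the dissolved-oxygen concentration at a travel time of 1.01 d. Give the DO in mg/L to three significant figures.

DO ≈ 5.93 mg/L

k_1 L₀/(k_2−k_1) = 0.407×9.37/(1.07−0.407) = 3.814/0.6630 = 5.752 mg/L.
e^(−k_1 t) = e^(−0.407×1.010) = 0.6629; e^(−k_2 t) = e^(−1.07×1.010) = 0.3394.
D = 5.752 × (0.6629 − 0.3394) + 2.68 × 0.3394 = 1.861 + 0.9095 = 2.771 mg/L.
DO = C_s − D = 8.70 − 2.771 = 5.929 mg/L.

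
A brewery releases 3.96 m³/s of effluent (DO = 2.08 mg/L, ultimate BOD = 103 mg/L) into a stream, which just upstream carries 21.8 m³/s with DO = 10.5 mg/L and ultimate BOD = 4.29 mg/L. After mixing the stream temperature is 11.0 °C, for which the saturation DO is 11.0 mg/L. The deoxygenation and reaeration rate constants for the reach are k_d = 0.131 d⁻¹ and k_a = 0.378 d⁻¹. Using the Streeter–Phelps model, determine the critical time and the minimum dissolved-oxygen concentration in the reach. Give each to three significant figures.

t_c ≈ 3.52 d; minimum DO ≈ 6.74 mg/L

Mixed DO = (21.8×10.5 + 3.96×2.08)/(21.8+3.96) = 237.1/25.76 = 9.206 mg/L.
Mixed L₀ = (21.8×4.29 + 3.96×103)/(25.76) = 501.4/25.76 = 19.46 mg/L.
Initial deficit D₀ = C_s − DO₀ = 11.0 − 9.206 = 1.794 mg/L.
t_c = (1/0.2470) ln[(0.378/0.131)(1 − 1.794×0.2470/(0.131×19.46))] = 4.049 × ln(2.384) = 3.517 d.
D_c = (0.131/0.378) × 19.46 × e^(−0.131×3.517) = 0.3466 × 19.46 × 0.6308 = 4.255 mg/L.
Minimum DO = 11.0 − 4.255 = 6.745 mg/L.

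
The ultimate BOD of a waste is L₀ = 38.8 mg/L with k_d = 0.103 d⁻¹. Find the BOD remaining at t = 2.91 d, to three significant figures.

L ≈ 28.8 mg/L

L_t = L₀ e^(−k_d t) = 38.8 × e^(−0.103×2.91) = 38.8 × 0.7410 = 28.75 mg/L.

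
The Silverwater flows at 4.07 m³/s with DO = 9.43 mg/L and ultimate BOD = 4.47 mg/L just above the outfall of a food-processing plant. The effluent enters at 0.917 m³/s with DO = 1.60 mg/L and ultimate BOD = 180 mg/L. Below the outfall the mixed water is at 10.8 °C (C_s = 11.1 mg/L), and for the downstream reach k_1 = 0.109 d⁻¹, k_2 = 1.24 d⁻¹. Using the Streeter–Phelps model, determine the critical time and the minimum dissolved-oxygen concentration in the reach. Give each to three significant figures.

t_c ≈ 0.289 d; minimum DO ≈ 7.97 mg/L

Mixed DO = (4.07×9.43 + 0.917×1.60)/(4.07+0.917) = 39.85/4.987 = 7.990 mg/L.
Mixed L₀ = (4.07×4.47 + 0.917×180)/(4.987) = 183.3/4.987 = 36.75 mg/L.
Initial deficit D₀ = C_s − DO₀ = 11.1 − 7.990 = 3.110 mg/L.
t_c = (1/1.131) ln[(1.24/0.109)(1 − 3.110×1.131/(0.109×36.75))] = 0.8842 × ln(1.387) = 0.2890 d.
D_c = (0.109/1.24) × 36.75 × e^(−0.109×0.2890) = 0.08790 × 36.75 × 0.9690 = 3.130 mg/L.
Minimum DO = 11.1 − 3.130 = 7.970 mg/L.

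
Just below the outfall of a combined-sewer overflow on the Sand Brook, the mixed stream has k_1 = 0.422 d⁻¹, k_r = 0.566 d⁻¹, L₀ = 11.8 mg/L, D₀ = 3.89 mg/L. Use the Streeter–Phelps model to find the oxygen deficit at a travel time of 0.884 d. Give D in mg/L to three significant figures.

k_1 L₀/(k_r−k_1) = 0.422×11.8/(0.566−0.422) = 4.980/0.1440 = 34.58 mg/L.
e^(−k_1 t) = e^(−0.422×0.8840) = 0.6886; e^(−k_r t) = e^(−0.566×0.8840) = 0.6063.
D = 34.58 × (0.6886 − 0.6063) + 3.89 × 0.6063 = 2.846 + 2.359 = 5.205 mg/L.

D ≈ 5.20 mg/L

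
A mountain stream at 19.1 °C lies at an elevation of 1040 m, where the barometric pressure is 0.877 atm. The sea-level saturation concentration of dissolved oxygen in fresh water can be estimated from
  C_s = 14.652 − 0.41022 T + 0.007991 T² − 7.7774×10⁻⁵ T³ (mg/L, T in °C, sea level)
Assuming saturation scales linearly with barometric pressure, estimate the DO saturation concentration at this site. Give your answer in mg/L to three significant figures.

C_s ≈ 8.06 mg/L

At sea level: C_s = 14.652 − 0.41022×19.1 + 0.007991×19.1² − 7.7774×10⁻⁵×19.1³ = 9.190 mg/L.
Pressure correction: C_s' = 9.190 × 0.877 = 8.060 mg/L.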